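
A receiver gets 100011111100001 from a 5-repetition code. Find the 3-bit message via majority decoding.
Split into 5-bit blocks and majority-vote each:
  block 1 = 10001: 2 ones, 3 zeros → 0
  block 2 = 11111: 5 ones, 0 zeros → 1
  block 3 = 00001: 1 ones, 4 zeros → 0
Decoded = 010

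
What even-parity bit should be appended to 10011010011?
Sum of data bits: 1+0+0+1+1+0+1+0+0+1+1 = 6.
6 mod 2 = 0, so parity bit = 0.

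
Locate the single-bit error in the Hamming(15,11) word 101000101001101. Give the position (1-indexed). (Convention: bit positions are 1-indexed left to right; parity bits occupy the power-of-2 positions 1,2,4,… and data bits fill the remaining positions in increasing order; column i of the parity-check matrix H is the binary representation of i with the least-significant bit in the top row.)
Syndrome s = H · r^T (mod 2), r = 101000101001101:
  s[0] = (101010101010101)·(101000101001101) mod 2 = 1+0+1+0+0+0+1+0+1+0+0+0+1+0+1 mod 2 = 0
  s[1] = (011001100110011)·(101000101001101) mod 2 = 0+0+1+0+0+0+1+0+0+0+0+0+0+0+1 mod 2 = 1
  s[2] = (000111100001111)·(101000101001101) mod 2 = 0+0+0+0+0+0+1+0+0+0+0+1+1+0+1 mod 2 = 0
  s[3] = (000000011111111)·(101000101001101) mod 2 = 0+0+0+0+0+0+0+0+1+0+0+1+1+0+1 mod 2 = 0
Syndrome = 0100
Column i of H is the binary representation of i, so the syndrome is the binary index of the flipped bit.
Read s = 0100 with s[0] as LSB: 0·2^0 + 1·2^1 + 0·2^2 + 0·2^3 = 2.
Error is at bit position 2.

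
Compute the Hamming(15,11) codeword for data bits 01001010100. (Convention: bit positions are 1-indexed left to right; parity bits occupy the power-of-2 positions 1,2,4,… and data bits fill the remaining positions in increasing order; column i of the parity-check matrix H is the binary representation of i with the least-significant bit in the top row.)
Codeword c = d · G (mod 2), d = 01001010100:
  c[0] = d·G[:,0] = (01001010100)·(11011010101) mod 2 = 0+1+0+0+1+0+1+0+1+0+0 mod 2 = 0
  c[1] = d·G[:,1] = (01001010100)·(10110110011) mod 2 = 0+0+0+0+0+0+1+0+0+0+0 mod 2 = 1
  c[2] = d·G[:,2] = (01001010100)·(10000000000) mod 2 = 0+0+0+0+0+0+0+0+0+0+0 mod 2 = 0
  c[3] = d·G[:,3] = (01001010100)·(01110001111) mod 2 = 0+1+0+0+0+0+0+0+1+0+0 mod 2 = 0
  c[4] = d·G[:,4] = (01001010100)·(01000000000) mod 2 = 0+1+0+0+0+0+0+0+0+0+0 mod 2 = 1
  c[5] = d·G[:,5] = (01001010100)·(00100000000) mod 2 = 0+0+0+0+0+0+0+0+0+0+0 mod 2 = 0
  c[6] = d·G[:,6] = (01001010100)·(00010000000) mod 2 = 0+0+0+0+0+0+0+0+0+0+0 mod 2 = 0
  c[7] = d·G[:,7] = (01001010100)·(00001111111) mod 2 = 0+0+0+0+1+0+1+0+1+0+0 mod 2 = 1
  c[8] = d·G[:,8] = (01001010100)·(00001000000) mod 2 = 0+0+0+0+1+0+0+0+0+0+0 mod 2 = 1
  c[9] = d·G[:,9] = (01001010100)·(00000100000) mod 2 = 0+0+0+0+0+0+0+0+0+0+0 mod 2 = 0
  c[10] = d·G[:,10] = (01001010100)·(00000010000) mod 2 = 0+0+0+0+0+0+1+0+0+0+0 mod 2 = 1
  c[11] = d·G[:,11] = (01001010100)·(00000001000) mod 2 = 0+0+0+0+0+0+0+0+0+0+0 mod 2 = 0
  c[12] = d·G[:,12] = (01001010100)·(00000000100) mod 2 = 0+0+0+0+0+0+0+0+1+0+0 mod 2 = 1
  c[13] = d·G[:,13] = (01001010100)·(00000000010) mod 2 = 0+0+0+0+0+0+0+0+0+0+0 mod 2 = 0
  c[14] = d·G[:,14] = (01001010100)·(00000000001) mod 2 = 0+0+0+0+0+0+0+0+0+0+0 mod 2 = 0
Codeword = 010010011010100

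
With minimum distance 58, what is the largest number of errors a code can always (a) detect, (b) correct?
(a) Detection requires d_min ≥ e+1, so e ≤ d_min − 1 = 57.
(b) Correction requires d_min ≥ 2t+1, so t ≤ ⌊(d_min − 1)/2⌋ = ⌊57/2⌋ = 28.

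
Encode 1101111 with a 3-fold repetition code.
Repeat each bit 3× and concatenate:
1→111  1→111  0→000  1→111  1→111  1→111  1→111
Codeword = 111111000111111111111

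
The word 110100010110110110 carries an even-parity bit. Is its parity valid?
Sum of all bits: 1+1+0+1+0+0+0+1+0+1+1+0+1+1+0+1+1+0 = 10; 10 mod 2 = 0. Result is 0 → valid parity.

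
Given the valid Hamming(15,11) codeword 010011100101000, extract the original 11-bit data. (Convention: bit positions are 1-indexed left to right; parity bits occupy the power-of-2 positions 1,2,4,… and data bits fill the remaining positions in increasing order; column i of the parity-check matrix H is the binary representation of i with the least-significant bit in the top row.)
Parity bits occupy power-of-2 positions; data bits are at positions {3,5,6,7,9,10,11,12,13,14,15} (1-indexed).
Extract: c[3]=0 c[5]=1 c[6]=1 c[7]=1 c[9]=0 c[10]=1 c[11]=0 c[12]=1 c[13]=0 c[14]=0 c[15]=0
Data = 01110101000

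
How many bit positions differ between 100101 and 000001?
XOR = 100100, count of 1s = 2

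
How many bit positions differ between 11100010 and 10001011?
XOR = 01101001, count of 1s = 4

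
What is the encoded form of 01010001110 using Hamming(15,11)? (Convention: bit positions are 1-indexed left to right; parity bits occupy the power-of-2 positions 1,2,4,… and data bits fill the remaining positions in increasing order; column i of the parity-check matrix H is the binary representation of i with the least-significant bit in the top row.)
Codeword c = d · G (mod 2), d = 01010001110:
  c[0] = d·G[:,0] = (01010001110)·(11011010101) mod 2 = 0+1+0+1+0+0+0+0+1+0+0 mod 2 = 1
  c[1] = d·G[:,1] = (01010001110)·(10110110011) mod 2 = 0+0+0+1+0+0+0+0+0+1+0 mod 2 = 0
  c[2] = d·G[:,2] = (01010001110)·(10000000000) mod 2 = 0+0+0+0+0+0+0+0+0+0+0 mod 2 = 0
  c[3] = d·G[:,3] = (01010001110)·(01110001111) mod 2 = 0+1+0+1+0+0+0+1+1+1+0 mod 2 = 1
  c[4] = d·G[:,4] = (01010001110)·(01000000000) mod 2 = 0+1+0+0+0+0+0+0+0+0+0 mod 2 = 1
  c[5] = d·G[:,5] = (01010001110)·(00100000000) mod 2 = 0+0+0+0+0+0+0+0+0+0+0 mod 2 = 0
  c[6] = d·G[:,6] = (01010001110)·(00010000000) mod 2 = 0+0+0+1+0+0+0+0+0+0+0 mod 2 = 1
  c[7] = d·G[:,7] = (01010001110)·(00001111111) mod 2 = 0+0+0+0+0+0+0+1+1+1+0 mod 2 = 1
  c[8] = d·G[:,8] = (01010001110)·(00001000000) mod 2 = 0+0+0+0+0+0+0+0+0+0+0 mod 2 = 0
  c[9] = d·G[:,9] = (01010001110)·(00000100000) mod 2 = 0+0+0+0+0+0+0+0+0+0+0 mod 2 = 0
  c[10] = d·G[:,10] = (01010001110)·(00000010000) mod 2 = 0+0+0+0+0+0+0+0+0+0+0 mod 2 = 0
  c[11] = d·G[:,11] = (01010001110)·(00000001000) mod 2 = 0+0+0+0+0+0+0+1+0+0+0 mod 2 = 1
  c[12] = d·G[:,12] = (01010001110)·(00000000100) mod 2 = 0+0+0+0+0+0+0+0+1+0+0 mod 2 = 1
  c[13] = d·G[:,13] = (01010001110)·(00000000010) mod 2 = 0+0+0+0+0+0+0+0+0+1+0 mod 2 = 1
  c[14] = d·G[:,14] = (01010001110)·(00000000001) mod 2 = 0+0+0+0+0+0+0+0+0+0+0 mod 2 = 0
Codeword = 100110110001110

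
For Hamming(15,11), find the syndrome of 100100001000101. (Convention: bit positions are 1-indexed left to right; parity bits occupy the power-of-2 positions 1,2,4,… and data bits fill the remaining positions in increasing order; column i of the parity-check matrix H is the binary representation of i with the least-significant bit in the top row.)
Syndrome s = H · r^T (mod 2), r = 100100001000101:
  s[0] = (101010101010101)·(100100001000101) mod 2 = 1+0+0+0+0+0+0+0+1+0+0+0+1+0+1 mod 2 = 0
  s[1] = (011001100110011)·(100100001000101) mod 2 = 0+0+0+0+0+0+0+0+0+0+0+0+0+0+1 mod 2 = 1
  s[2] = (000111100001111)·(100100001000101) mod 2 = 0+0+0+1+0+0+0+0+0+0+0+0+1+0+1 mod 2 = 1
  s[3] = (000000011111111)·(100100001000101) mod 2 = 0+0+0+0+0+0+0+0+1+0+0+0+1+0+1 mod 2 = 1
Syndrome = 0111
Non-zero syndrome: error at position 14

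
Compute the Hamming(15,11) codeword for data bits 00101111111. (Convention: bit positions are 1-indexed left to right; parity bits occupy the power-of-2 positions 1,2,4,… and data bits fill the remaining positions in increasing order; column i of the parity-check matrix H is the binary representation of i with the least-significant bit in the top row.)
Codeword c = d · G (mod 2), d = 00101111111:
  c[0] = d·G[:,0] = (00101111111)·(11011010101) mod 2 = 0+0+0+0+1+0+1+0+1+0+1 mod 2 = 0
  c[1] = d·G[:,1] = (00101111111)·(10110110011) mod 2 = 0+0+1+0+0+1+1+0+0+1+1 mod 2 = 1
  c[2] = d·G[:,2] = (00101111111)·(10000000000) mod 2 = 0+0+0+0+0+0+0+0+0+0+0 mod 2 = 0
  c[3] = d·G[:,3] = (00101111111)·(01110001111) mod 2 = 0+0+1+0+0+0+0+1+1+1+1 mod 2 = 1
  c[4] = d·G[:,4] = (00101111111)·(01000000000) mod 2 = 0+0+0+0+0+0+0+0+0+0+0 mod 2 = 0
  c[5] = d·G[:,5] = (00101111111)·(00100000000) mod 2 = 0+0+1+0+0+0+0+0+0+0+0 mod 2 = 1
  c[6] = d·G[:,6] = (00101111111)·(00010000000) mod 2 = 0+0+0+0+0+0+0+0+0+0+0 mod 2 = 0
  c[7] = d·G[:,7] = (00101111111)·(00001111111) mod 2 = 0+0+0+0+1+1+1+1+1+1+1 mod 2 = 1
  c[8] = d·G[:,8] = (00101111111)·(00001000000) mod 2 = 0+0+0+0+1+0+0+0+0+0+0 mod 2 = 1
  c[9] = d·G[:,9] = (00101111111)·(00000100000) mod 2 = 0+0+0+0+0+1+0+0+0+0+0 mod 2 = 1
  c[10] = d·G[:,10] = (00101111111)·(00000010000) mod 2 = 0+0+0+0+0+0+1+0+0+0+0 mod 2 = 1
  c[11] = d·G[:,11] = (00101111111)·(00000001000) mod 2 = 0+0+0+0+0+0+0+1+0+0+0 mod 2 = 1
  c[12] = d·G[:,12] = (00101111111)·(00000000100) mod 2 = 0+0+0+0+0+0+0+0+1+0+0 mod 2 = 1
  c[13] = d·G[:,13] = (00101111111)·(00000000010) mod 2 = 0+0+0+0+0+0+0+0+0+1+0 mod 2 = 1
  c[14] = d·G[:,14] = (00101111111)·(00000000001) mod 2 = 0+0+0+0+0+0+0+0+0+0+1 mod 2 = 1
Codeword = 010101011111111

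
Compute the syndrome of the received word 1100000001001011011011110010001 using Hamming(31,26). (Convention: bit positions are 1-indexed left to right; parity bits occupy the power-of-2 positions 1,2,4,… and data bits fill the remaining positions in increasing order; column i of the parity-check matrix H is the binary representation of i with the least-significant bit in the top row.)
Syndrome s = H · r^T (mod 2), r = 1100000001001011011011110010001:
  s[0] = (1010101010101010101010101010101)·(1100000001001011011011110010001) mod 2 = 1+0+0+0+0+0+0+0+0+0+0+0+1+0+1+0+0+0+1+0+1+0+1+0+0+0+1+0+0+0+1 mod 2 = 0
  s[1] = (0110011001100110011001100110011)·(1100000001001011011011110010001) mod 2 = 0+1+0+0+0+0+0+0+0+1+0+0+0+0+1+0+0+1+1+0+0+1+1+0+0+0+1+0+0+0+1 mod 2 = 1
  s[2] = (0001111000011110000111100001111)·(1100000001001011011011110010001) mod 2 = 0+0+0+0+0+0+0+0+0+0+0+0+1+0+1+0+0+0+0+0+1+1+1+0+0+0+0+0+0+0+1 mod 2 = 0
  s[3] = (0000000111111110000000011111111)·(1100000001001011011011110010001) mod 2 = 0+0+0+0+0+0+0+0+0+1+0+0+1+0+1+0+0+0+0+0+0+0+0+1+0+0+1+0+0+0+1 mod 2 = 0
  s[4] = (0000000000000001111111111111111)·(1100000001001011011011110010001) mod 2 = 0+0+0+0+0+0+0+0+0+0+0+0+0+0+0+1+0+1+1+0+1+1+1+1+0+0+1+0+0+0+1 mod 2 = 1
Syndrome = 01001
Non-zero syndrome: error at position 18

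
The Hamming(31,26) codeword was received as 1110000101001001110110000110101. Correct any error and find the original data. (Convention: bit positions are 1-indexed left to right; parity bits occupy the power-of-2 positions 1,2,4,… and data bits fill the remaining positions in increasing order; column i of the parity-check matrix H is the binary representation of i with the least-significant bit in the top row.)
Syndrome s = H · r^T (mod 2), r = 1110000101001001110110000110101:
  s[0] = (1010101010101010101010101010101)·(1110000101001001110110000110101) mod 2 = 1+0+1+0+0+0+0+0+0+0+0+0+1+0+0+0+1+0+0+0+1+0+0+0+0+0+1+0+1+0+1 mod 2 = 0
  s[1] = (0110011001100110011001100110011)·(1110000101001001110110000110101) mod 2 = 0+1+1+0+0+0+0+0+0+1+0+0+0+0+0+0+0+1+0+0+0+0+0+0+0+1+1+0+0+0+1 mod 2 = 1
  s[2] = (0001111000011110000111100001111)·(1110000101001001110110000110101) mod 2 = 0+0+0+0+0+0+0+0+0+0+0+0+1+0+0+0+0+0+0+1+1+0+0+0+0+0+0+0+1+0+1 mod 2 = 1
  s[3] = (0000000111111110000000011111111)·(1110000101001001110110000110101) mod 2 = 0+0+0+0+0+0+0+1+0+1+0+0+1+0+0+0+0+0+0+0+0+0+0+0+0+1+1+0+1+0+1 mod 2 = 1
  s[4] = (0000000000000001111111111111111)·(1110000101001001110110000110101) mod 2 = 0+0+0+0+0+0+0+0+0+0+0+0+0+0+0+1+1+1+0+1+1+0+0+0+0+1+1+0+1+0+1 mod 2 = 1
Syndrome = 01111
Column 30 of H equals this syndrome → error at bit 30 (1-indexed).
Flip bit 30: 1110000101001001110110000110101 → 1110000101001001110110000110111
Extract data bits at positions {3,5,6,7,9,10,11,12,13,14,15,17,18,19,20,21,22,23,24,25,26,27,28,29,30,31}: 10000100100110110000110111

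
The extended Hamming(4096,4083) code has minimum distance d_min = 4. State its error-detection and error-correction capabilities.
Detection only: up to d_min − 1 = 3 errors.
Correction: up to ⌊(d_min − 1)/2⌋ = ⌊3/2⌋ = 1 errors.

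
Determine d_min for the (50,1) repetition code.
d_min = 50 (the only two codewords are 0…0 and 1…1, differing in all 50 positions).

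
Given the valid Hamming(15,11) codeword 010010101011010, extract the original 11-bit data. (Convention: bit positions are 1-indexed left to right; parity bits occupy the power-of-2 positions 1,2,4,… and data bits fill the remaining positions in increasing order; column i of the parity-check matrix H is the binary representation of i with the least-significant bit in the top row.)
Parity bits occupy power-of-2 positions; data bits are at positions {3,5,6,7,9,10,11,12,13,14,15} (1-indexed).
Extract: c[3]=0 c[5]=1 c[6]=0 c[7]=1 c[9]=1 c[10]=0 c[11]=1 c[12]=1 c[13]=0 c[14]=1 c[15]=0
Data = 01011011010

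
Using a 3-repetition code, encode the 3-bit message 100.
Repeat each bit 3× and concatenate:
1→111  0→000  0→000
Codeword = 111000000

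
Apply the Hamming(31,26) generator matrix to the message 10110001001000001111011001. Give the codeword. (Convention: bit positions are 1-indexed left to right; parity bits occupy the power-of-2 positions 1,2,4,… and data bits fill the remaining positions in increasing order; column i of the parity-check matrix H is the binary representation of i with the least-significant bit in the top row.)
Codeword c = d · G (mod 2), d = 10110001001000001111011001:
  c[0] = d·G[:,0] = (10110001001000001111011001)·(11011010101101010101010101) mod 2 = 1+0+0+1+0+0+0+0+0+0+1+0+0+0+0+0+0+1+0+1+0+1+0+0+0+1 mod 2 = 1
  c[1] = d·G[:,1] = (10110001001000001111011001)·(10110110011011001100110011) mod 2 = 1+0+1+1+0+0+0+0+0+0+1+0+0+0+0+0+1+1+0+0+0+1+0+0+0+1 mod 2 = 0
  c[2] = d·G[:,2] = (10110001001000001111011001)·(10000000000000000000000000) mod 2 = 1+0+0+0+0+0+0+0+0+0+0+0+0+0+0+0+0+0+0+0+0+0+0+0+0+0 mod 2 = 1
  c[3] = d·G[:,3] = (10110001001000001111011001)·(01110001111000111100001111) mod 2 = 0+0+1+1+0+0+0+1+0+0+1+0+0+0+0+0+1+1+0+0+0+0+1+0+0+1 mod 2 = 0
  c[4] = d·G[:,4] = (10110001001000001111011001)·(01000000000000000000000000) mod 2 = 0+0+0+0+0+0+0+0+0+0+0+0+0+0+0+0+0+0+0+0+0+0+0+0+0+0 mod 2 = 0
  c[5] = d·G[:,5] = (10110001001000001111011001)·(00100000000000000000000000) mod 2 = 0+0+1+0+0+0+0+0+0+0+0+0+0+0+0+0+0+0+0+0+0+0+0+0+0+0 mod 2 = 1
  c[6] = d·G[:,6] = (10110001001000001111011001)·(00010000000000000000000000) mod 2 = 0+0+0+1+0+0+0+0+0+0+0+0+0+0+0+0+0+0+0+0+0+0+0+0+0+0 mod 2 = 1
  c[7] = d·G[:,7] = (10110001001000001111011001)·(00001111111000000011111111) mod 2 = 0+0+0+0+0+0+0+1+0+0+1+0+0+0+0+0+0+0+1+1+0+1+1+0+0+1 mod 2 = 1
  c[8] = d·G[:,8] = (10110001001000001111011001)·(00001000000000000000000000) mod 2 = 0+0+0+0+0+0+0+0+0+0+0+0+0+0+0+0+0+0+0+0+0+0+0+0+0+0 mod 2 = 0
  c[9] = d·G[:,9] = (10110001001000001111011001)·(00000100000000000000000000) mod 2 = 0+0+0+0+0+0+0+0+0+0+0+0+0+0+0+0+0+0+0+0+0+0+0+0+0+0 mod 2 = 0
  c[10] = d·G[:,10] = (10110001001000001111011001)·(00000010000000000000000000) mod 2 = 0+0+0+0+0+0+0+0+0+0+0+0+0+0+0+0+0+0+0+0+0+0+0+0+0+0 mod 2 = 0
  c[11] = d·G[:,11] = (10110001001000001111011001)·(00000001000000000000000000) mod 2 = 0+0+0+0+0+0+0+1+0+0+0+0+0+0+0+0+0+0+0+0+0+0+0+0+0+0 mod 2 = 1
  c[12] = d·G[:,12] = (10110001001000001111011001)·(00000000100000000000000000) mod 2 = 0+0+0+0+0+0+0+0+0+0+0+0+0+0+0+0+0+0+0+0+0+0+0+0+0+0 mod 2 = 0
  c[13] = d·G[:,13] = (10110001001000001111011001)·(00000000010000000000000000) mod 2 = 0+0+0+0+0+0+0+0+0+0+0+0+0+0+0+0+0+0+0+0+0+0+0+0+0+0 mod 2 = 0
  c[14] = d·G[:,14] = (10110001001000001111011001)·(00000000001000000000000000) mod 2 = 0+0+0+0+0+0+0+0+0+0+1+0+0+0+0+0+0+0+0+0+0+0+0+0+0+0 mod 2 = 1
  c[15] = d·G[:,15] = (10110001001000001111011001)·(00000000000111111111111111) mod 2 = 0+0+0+0+0+0+0+0+0+0+0+0+0+0+0+0+1+1+1+1+0+1+1+0+0+1 mod 2 = 1
  c[16] = d·G[:,16] = (10110001001000001111011001)·(00000000000100000000000000) mod 2 = 0+0+0+0+0+0+0+0+0+0+0+0+0+0+0+0+0+0+0+0+0+0+0+0+0+0 mod 2 = 0
  c[17] = d·G[:,17] = (10110001001000001111011001)·(00000000000010000000000000) mod 2 = 0+0+0+0+0+0+0+0+0+0+0+0+0+0+0+0+0+0+0+0+0+0+0+0+0+0 mod 2 = 0
  c[18] = d·G[:,18] = (10110001001000001111011001)·(00000000000001000000000000) mod 2 = 0+0+0+0+0+0+0+0+0+0+0+0+0+0+0+0+0+0+0+0+0+0+0+0+0+0 mod 2 = 0
  c[19] = d·G[:,19] = (10110001001000001111011001)·(00000000000000100000000000) mod 2 = 0+0+0+0+0+0+0+0+0+0+0+0+0+0+0+0+0+0+0+0+0+0+0+0+0+0 mod 2 = 0
  c[20] = d·G[:,20] = (10110001001000001111011001)·(00000000000000010000000000) mod 2 = 0+0+0+0+0+0+0+0+0+0+0+0+0+0+0+0+0+0+0+0+0+0+0+0+0+0 mod 2 = 0
  c[21] = d·G[:,21] = (10110001001000001111011001)·(00000000000000001000000000) mod 2 = 0+0+0+0+0+0+0+0+0+0+0+0+0+0+0+0+1+0+0+0+0+0+0+0+0+0 mod 2 = 1
  c[22] = d·G[:,22] = (10110001001000001111011001)·(00000000000000000100000000) mod 2 = 0+0+0+0+0+0+0+0+0+0+0+0+0+0+0+0+0+1+0+0+0+0+0+0+0+0 mod 2 = 1
  c[23] = d·G[:,23] = (10110001001000001111011001)·(00000000000000000010000000) mod 2 = 0+0+0+0+0+0+0+0+0+0+0+0+0+0+0+0+0+0+1+0+0+0+0+0+0+0 mod 2 = 1
  c[24] = d·G[:,24] = (10110001001000001111011001)·(00000000000000000001000000) mod 2 = 0+0+0+0+0+0+0+0+0+0+0+0+0+0+0+0+0+0+0+1+0+0+0+0+0+0 mod 2 = 1
  c[25] = d·G[:,25] = (10110001001000001111011001)·(00000000000000000000100000) mod 2 = 0+0+0+0+0+0+0+0+0+0+0+0+0+0+0+0+0+0+0+0+0+0+0+0+0+0 mod 2 = 0
  c[26] = d·G[:,26] = (10110001001000001111011001)·(00000000000000000000010000) mod 2 = 0+0+0+0+0+0+0+0+0+0+0+0+0+0+0+0+0+0+0+0+0+1+0+0+0+0 mod 2 = 1
  c[27] = d·G[:,27] = (10110001001000001111011001)·(00000000000000000000001000) mod 2 = 0+0+0+0+0+0+0+0+0+0+0+0+0+0+0+0+0+0+0+0+0+0+1+0+0+0 mod 2 = 1
  c[28] = d·G[:,28] = (10110001001000001111011001)·(00000000000000000000000100) mod 2 = 0+0+0+0+0+0+0+0+0+0+0+0+0+0+0+0+0+0+0+0+0+0+0+0+0+0 mod 2 = 0
  c[29] = d·G[:,29] = (10110001001000001111011001)·(00000000000000000000000010) mod 2 = 0+0+0+0+0+0+0+0+0+0+0+0+0+0+0+0+0+0+0+0+0+0+0+0+0+0 mod 2 = 0
  c[30] = d·G[:,30] = (10110001001000001111011001)·(00000000000000000000000001) mod 2 = 0+0+0+0+0+0+0+0+0+0+0+0+0+0+0+0+0+0+0+0+0+0+0+0+0+1 mod 2 = 1
Codeword = 1010011100010011000001111011001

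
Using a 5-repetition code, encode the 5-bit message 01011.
Repeat each bit 5× and concatenate:
0→00000  1→11111  0→00000  1→11111  1→11111
Codeword = 0000011111000001111111111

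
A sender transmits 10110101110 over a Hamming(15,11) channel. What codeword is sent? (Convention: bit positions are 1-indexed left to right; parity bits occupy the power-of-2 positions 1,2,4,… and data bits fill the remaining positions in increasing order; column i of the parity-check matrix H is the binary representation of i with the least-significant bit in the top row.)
Codeword c = d · G (mod 2), d = 10110101110:
  c[0] = d·G[:,0] = (10110101110)·(11011010101) mod 2 = 1+0+0+1+0+0+0+0+1+0+0 mod 2 = 1
  c[1] = d·G[:,1] = (10110101110)·(10110110011) mod 2 = 1+0+1+1+0+1+0+0+0+1+0 mod 2 = 1
  c[2] = d·G[:,2] = (10110101110)·(10000000000) mod 2 = 1+0+0+0+0+0+0+0+0+0+0 mod 2 = 1
  c[3] = d·G[:,3] = (10110101110)·(01110001111) mod 2 = 0+0+1+1+0+0+0+1+1+1+0 mod 2 = 1
  c[4] = d·G[:,4] = (10110101110)·(01000000000) mod 2 = 0+0+0+0+0+0+0+0+0+0+0 mod 2 = 0
  c[5] = d·G[:,5] = (10110101110)·(00100000000) mod 2 = 0+0+1+0+0+0+0+0+0+0+0 mod 2 = 1
  c[6] = d·G[:,6] = (10110101110)·(00010000000) mod 2 = 0+0+0+1+0+0+0+0+0+0+0 mod 2 = 1
  c[7] = d·G[:,7] = (10110101110)·(00001111111) mod 2 = 0+0+0+0+0+1+0+1+1+1+0 mod 2 = 0
  c[8] = d·G[:,8] = (10110101110)·(00001000000) mod 2 = 0+0+0+0+0+0+0+0+0+0+0 mod 2 = 0
  c[9] = d·G[:,9] = (10110101110)·(00000100000) mod 2 = 0+0+0+0+0+1+0+0+0+0+0 mod 2 = 1
  c[10] = d·G[:,10] = (10110101110)·(00000010000) mod 2 = 0+0+0+0+0+0+0+0+0+0+0 mod 2 = 0
  c[11] = d·G[:,11] = (10110101110)·(00000001000) mod 2 = 0+0+0+0+0+0+0+1+0+0+0 mod 2 = 1
  c[12] = d·G[:,12] = (10110101110)·(00000000100) mod 2 = 0+0+0+0+0+0+0+0+1+0+0 mod 2 = 1
  c[13] = d·G[:,13] = (10110101110)·(00000000010) mod 2 = 0+0+0+0+0+0+0+0+0+1+0 mod 2 = 1
  c[14] = d·G[:,14] = (10110101110)·(00000000001) mod 2 = 0+0+0+0+0+0+0+0+0+0+0 mod 2 = 0
Codeword = 111101100101110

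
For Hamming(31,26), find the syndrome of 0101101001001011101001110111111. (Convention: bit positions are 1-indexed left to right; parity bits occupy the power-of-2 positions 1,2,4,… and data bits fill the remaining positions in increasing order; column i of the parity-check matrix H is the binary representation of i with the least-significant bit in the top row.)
Syndrome s = H · r^T (mod 2), r = 0101101001001011101001110111111:
  s[0] = (1010101010101010101010101010101)·(0101101001001011101001110111111) mod 2 = 0+0+0+0+1+0+1+0+0+0+0+0+1+0+1+0+1+0+1+0+0+0+1+0+0+0+1+0+1+0+1 mod 2 = 0
  s[1] = (0110011001100110011001100110011)·(0101101001001011101001110111111) mod 2 = 0+1+0+0+0+0+1+0+0+1+0+0+0+0+1+0+0+0+1+0+0+1+1+0+0+1+1+0+0+1+1 mod 2 = 1
  s[2] = (0001111000011110000111100001111)·(0101101001001011101001110111111) mod 2 = 0+0+0+1+1+0+1+0+0+0+0+0+1+0+1+0+0+0+0+0+0+1+1+0+0+0+0+1+1+1+1 mod 2 = 1
  s[3] = (0000000111111110000000011111111)·(0101101001001011101001110111111) mod 2 = 0+0+0+0+0+0+0+0+0+1+0+0+1+0+1+0+0+0+0+0+0+0+0+1+0+1+1+1+1+1+1 mod 2 = 0
  s[4] = (0000000000000001111111111111111)·(0101101001001011101001110111111) mod 2 = 0+0+0+0+0+0+0+0+0+0+0+0+0+0+0+1+1+0+1+0+0+1+1+1+0+1+1+1+1+1+1 mod 2 = 0
Syndrome = 01100
Non-zero syndrome: error at position 6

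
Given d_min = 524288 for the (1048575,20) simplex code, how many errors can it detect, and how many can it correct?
Detection only: up to d_min − 1 = 524287 errors.
Correction: up to ⌊(d_min − 1)/2⌋ = ⌊524287/2⌋ = 262143 errors.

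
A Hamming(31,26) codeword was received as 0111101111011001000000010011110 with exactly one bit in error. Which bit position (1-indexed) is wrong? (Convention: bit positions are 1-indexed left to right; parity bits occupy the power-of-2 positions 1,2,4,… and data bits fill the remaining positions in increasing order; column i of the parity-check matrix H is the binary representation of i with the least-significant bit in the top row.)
Syndrome s = H · r^T (mod 2), r = 0111101111011001000000010011110:
  s[0] = (1010101010101010101010101010101)·(0111101111011001000000010011110) mod 2 = 0+0+1+0+1+0+1+0+1+0+0+0+1+0+0+0+0+0+0+0+0+0+0+0+0+0+1+0+1+0+0 mod 2 = 1
  s[1] = (0110011001100110011001100110011)·(0111101111011001000000010011110) mod 2 = 0+1+1+0+0+0+1+0+0+1+0+0+0+0+0+0+0+0+0+0+0+0+0+0+0+0+1+0+0+1+0 mod 2 = 0
  s[2] = (0001111000011110000111100001111)·(0111101111011001000000010011110) mod 2 = 0+0+0+1+1+0+1+0+0+0+0+1+1+0+0+0+0+0+0+0+0+0+0+0+0+0+0+1+1+1+0 mod 2 = 0
  s[3] = (0000000111111110000000011111111)·(0111101111011001000000010011110) mod 2 = 0+0+0+0+0+0+0+1+1+1+0+1+1+0+0+0+0+0+0+0+0+0+0+1+0+0+1+1+1+1+0 mod 2 = 0
  s[4] = (0000000000000001111111111111111)·(0111101111011001000000010011110) mod 2 = 0+0+0+0+0+0+0+0+0+0+0+0+0+0+0+1+0+0+0+0+0+0+0+1+0+0+1+1+1+1+0 mod 2 = 0
Syndrome = 10000
Column i of H is the binary representation of i, so the syndrome is the binary index of the flipped bit.
Read s = 10000 with s[0] as LSB: 1·2^0 + 0·2^1 + 0·2^2 + 0·2^3 + 0·2^4 = 1.
Error is at bit position 1.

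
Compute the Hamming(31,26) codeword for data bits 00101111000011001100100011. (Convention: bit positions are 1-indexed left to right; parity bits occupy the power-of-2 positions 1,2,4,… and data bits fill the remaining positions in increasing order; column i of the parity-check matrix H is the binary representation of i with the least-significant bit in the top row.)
Codeword c = d · G (mod 2), d = 00101111000011001100100011:
  c[0] = d·G[:,0] = (00101111000011001100100011)·(11011010101101010101010101) mod 2 = 0+0+0+0+1+0+1+0+0+0+0+0+0+1+0+0+0+1+0+0+0+0+0+0+0+1 mod 2 = 1
  c[1] = d·G[:,1] = (00101111000011001100100011)·(10110110011011001100110011) mod 2 = 0+0+1+0+0+1+1+0+0+0+0+0+1+1+0+0+1+1+0+0+1+0+0+0+1+1 mod 2 = 0
  c[2] = d·G[:,2] = (00101111000011001100100011)·(10000000000000000000000000) mod 2 = 0+0+0+0+0+0+0+0+0+0+0+0+0+0+0+0+0+0+0+0+0+0+0+0+0+0 mod 2 = 0
  c[3] = d·G[:,3] = (00101111000011001100100011)·(01110001111000111100001111) mod 2 = 0+0+1+0+0+0+0+1+0+0+0+0+0+0+0+0+1+1+0+0+0+0+0+0+1+1 mod 2 = 0
  c[4] = d·G[:,4] = (00101111000011001100100011)·(01000000000000000000000000) mod 2 = 0+0+0+0+0+0+0+0+0+0+0+0+0+0+0+0+0+0+0+0+0+0+0+0+0+0 mod 2 = 0
  c[5] = d·G[:,5] = (00101111000011001100100011)·(00100000000000000000000000) mod 2 = 0+0+1+0+0+0+0+0+0+0+0+0+0+0+0+0+0+0+0+0+0+0+0+0+0+0 mod 2 = 1
  c[6] = d·G[:,6] = (00101111000011001100100011)·(00010000000000000000000000) mod 2 = 0+0+0+0+0+0+0+0+0+0+0+0+0+0+0+0+0+0+0+0+0+0+0+0+0+0 mod 2 = 0
  c[7] = d·G[:,7] = (00101111000011001100100011)·(00001111111000000011111111) mod 2 = 0+0+0+0+1+1+1+1+0+0+0+0+0+0+0+0+0+0+0+0+1+0+0+0+1+1 mod 2 = 1
  c[8] = d·G[:,8] = (00101111000011001100100011)·(00001000000000000000000000) mod 2 = 0+0+0+0+1+0+0+0+0+0+0+0+0+0+0+0+0+0+0+0+0+0+0+0+0+0 mod 2 = 1
  c[9] = d·G[:,9] = (00101111000011001100100011)·(00000100000000000000000000) mod 2 = 0+0+0+0+0+1+0+0+0+0+0+0+0+0+0+0+0+0+0+0+0+0+0+0+0+0 mod 2 = 1
  c[10] = d·G[:,10] = (00101111000011001100100011)·(00000010000000000000000000) mod 2 = 0+0+0+0+0+0+1+0+0+0+0+0+0+0+0+0+0+0+0+0+0+0+0+0+0+0 mod 2 = 1
  c[11] = d·G[:,11] = (00101111000011001100100011)·(00000001000000000000000000) mod 2 = 0+0+0+0+0+0+0+1+0+0+0+0+0+0+0+0+0+0+0+0+0+0+0+0+0+0 mod 2 = 1
  c[12] = d·G[:,12] = (00101111000011001100100011)·(00000000100000000000000000) mod 2 = 0+0+0+0+0+0+0+0+0+0+0+0+0+0+0+0+0+0+0+0+0+0+0+0+0+0 mod 2 = 0
  c[13] = d·G[:,13] = (00101111000011001100100011)·(00000000010000000000000000) mod 2 = 0+0+0+0+0+0+0+0+0+0+0+0+0+0+0+0+0+0+0+0+0+0+0+0+0+0 mod 2 = 0
  c[14] = d·G[:,14] = (00101111000011001100100011)·(00000000001000000000000000) mod 2 = 0+0+0+0+0+0+0+0+0+0+0+0+0+0+0+0+0+0+0+0+0+0+0+0+0+0 mod 2 = 0
  c[15] = d·G[:,15] = (00101111000011001100100011)·(00000000000111111111111111) mod 2 = 0+0+0+0+0+0+0+0+0+0+0+0+1+1+0+0+1+1+0+0+1+0+0+0+1+1 mod 2 = 1
  c[16] = d·G[:,16] = (00101111000011001100100011)·(00000000000100000000000000) mod 2 = 0+0+0+0+0+0+0+0+0+0+0+0+0+0+0+0+0+0+0+0+0+0+0+0+0+0 mod 2 = 0
  c[17] = d·G[:,17] = (00101111000011001100100011)·(00000000000010000000000000) mod 2 = 0+0+0+0+0+0+0+0+0+0+0+0+1+0+0+0+0+0+0+0+0+0+0+0+0+0 mod 2 = 1
  c[18] = d·G[:,18] = (00101111000011001100100011)·(00000000000001000000000000) mod 2 = 0+0+0+0+0+0+0+0+0+0+0+0+0+1+0+0+0+0+0+0+0+0+0+0+0+0 mod 2 = 1
  c[19] = d·G[:,19] = (00101111000011001100100011)·(00000000000000100000000000) mod 2 = 0+0+0+0+0+0+0+0+0+0+0+0+0+0+0+0+0+0+0+0+0+0+0+0+0+0 mod 2 = 0
  c[20] = d·G[:,20] = (00101111000011001100100011)·(00000000000000010000000000) mod 2 = 0+0+0+0+0+0+0+0+0+0+0+0+0+0+0+0+0+0+0+0+0+0+0+0+0+0 mod 2 = 0
  c[21] = d·G[:,21] = (00101111000011001100100011)·(00000000000000001000000000) mod 2 = 0+0+0+0+0+0+0+0+0+0+0+0+0+0+0+0+1+0+0+0+0+0+0+0+0+0 mod 2 = 1
  c[22] = d·G[:,22] = (00101111000011001100100011)·(00000000000000000100000000) mod 2 = 0+0+0+0+0+0+0+0+0+0+0+0+0+0+0+0+0+1+0+0+0+0+0+0+0+0 mod 2 = 1
  c[23] = d·G[:,23] = (00101111000011001100100011)·(00000000000000000010000000) mod 2 = 0+0+0+0+0+0+0+0+0+0+0+0+0+0+0+0+0+0+0+0+0+0+0+0+0+0 mod 2 = 0
  c[24] = d·G[:,24] = (00101111000011001100100011)·(00000000000000000001000000) mod 2 = 0+0+0+0+0+0+0+0+0+0+0+0+0+0+0+0+0+0+0+0+0+0+0+0+0+0 mod 2 = 0
  c[25] = d·G[:,25] = (00101111000011001100100011)·(00000000000000000000100000) mod 2 = 0+0+0+0+0+0+0+0+0+0+0+0+0+0+0+0+0+0+0+0+1+0+0+0+0+0 mod 2 = 1
  c[26] = d·G[:,26] = (00101111000011001100100011)·(00000000000000000000010000) mod 2 = 0+0+0+0+0+0+0+0+0+0+0+0+0+0+0+0+0+0+0+0+0+0+0+0+0+0 mod 2 = 0
  c[27] = d·G[:,27] = (00101111000011001100100011)·(00000000000000000000001000) mod 2 = 0+0+0+0+0+0+0+0+0+0+0+0+0+0+0+0+0+0+0+0+0+0+0+0+0+0 mod 2 = 0
  c[28] = d·G[:,28] = (00101111000011001100100011)·(00000000000000000000000100) mod 2 = 0+0+0+0+0+0+0+0+0+0+0+0+0+0+0+0+0+0+0+0+0+0+0+0+0+0 mod 2 = 0
  c[29] = d·G[:,29] = (00101111000011001100100011)·(00000000000000000000000010) mod 2 = 0+0+0+0+0+0+0+0+0+0+0+0+0+0+0+0+0+0+0+0+0+0+0+0+1+0 mod 2 = 1
  c[30] = d·G[:,30] = (00101111000011001100100011)·(00000000000000000000000001) mod 2 = 0+0+0+0+0+0+0+0+0+0+0+0+0+0+0+0+0+0+0+0+0+0+0+0+0+1 mod 2 = 1
Codeword = 1000010111110001011001100100011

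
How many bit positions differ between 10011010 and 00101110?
XOR = 10110100, count of 1s = 4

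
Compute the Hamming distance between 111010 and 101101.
XOR = 010111, count of 1s = 4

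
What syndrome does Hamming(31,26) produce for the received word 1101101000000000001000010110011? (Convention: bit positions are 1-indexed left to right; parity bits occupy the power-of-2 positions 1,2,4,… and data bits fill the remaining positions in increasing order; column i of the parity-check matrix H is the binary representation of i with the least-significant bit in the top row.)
Syndrome s = H · r^T (mod 2), r = 1101101000000000001000010110011:
  s[0] = (1010101010101010101010101010101)·(1101101000000000001000010110011) mod 2 = 1+0+0+0+1+0+1+0+0+0+0+0+0+0+0+0+0+0+1+0+0+0+0+0+0+0+1+0+0+0+1 mod 2 = 0
  s[1] = (0110011001100110011001100110011)·(1101101000000000001000010110011) mod 2 = 0+1+0+0+0+0+1+0+0+0+0+0+0+0+0+0+0+0+1+0+0+0+0+0+0+1+1+0+0+1+1 mod 2 = 1
  s[2] = (0001111000011110000111100001111)·(1101101000000000001000010110011) mod 2 = 0+0+0+1+1+0+1+0+0+0+0+0+0+0+0+0+0+0+0+0+0+0+0+0+0+0+0+0+0+1+1 mod 2 = 1
  s[3] = (0000000111111110000000011111111)·(1101101000000000001000010110011) mod 2 = 0+0+0+0+0+0+0+0+0+0+0+0+0+0+0+0+0+0+0+0+0+0+0+1+0+1+1+0+0+1+1 mod 2 = 1
  s[4] = (0000000000000001111111111111111)·(1101101000000000001000010110011) mod 2 = 0+0+0+0+0+0+0+0+0+0+0+0+0+0+0+0+0+0+1+0+0+0+0+1+0+1+1+0+0+1+1 mod 2 = 0
Syndrome = 01110
Non-zero syndrome: error at position 14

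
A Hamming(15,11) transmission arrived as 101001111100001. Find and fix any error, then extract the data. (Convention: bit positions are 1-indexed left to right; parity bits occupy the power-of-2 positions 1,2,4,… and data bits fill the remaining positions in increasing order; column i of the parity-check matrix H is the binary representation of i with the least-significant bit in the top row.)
Syndrome s = H · r^T (mod 2), r = 101001111100001:
  s[0] = (101010101010101)·(101001111100001) mod 2 = 1+0+1+0+0+0+1+0+1+0+0+0+0+0+1 mod 2 = 1
  s[1] = (011001100110011)·(101001111100001) mod 2 = 0+0+1+0+0+1+1+0+0+1+0+0+0+0+1 mod 2 = 1
  s[2] = (000111100001111)·(101001111100001) mod 2 = 0+0+0+0+0+1+1+0+0+0+0+0+0+0+1 mod 2 = 1
  s[3] = (000000011111111)·(101001111100001) mod 2 = 0+0+0+0+0+0+0+1+1+1+0+0+0+0+1 mod 2 = 0
Syndrome = 1110
Column 7 of H equals this syndrome → error at bit 7 (1-indexed).
Flip bit 7: 101001111100001 → 101001011100001
Extract data bits at positions {3,5,6,7,9,10,11,12,13,14,15}: 10101100001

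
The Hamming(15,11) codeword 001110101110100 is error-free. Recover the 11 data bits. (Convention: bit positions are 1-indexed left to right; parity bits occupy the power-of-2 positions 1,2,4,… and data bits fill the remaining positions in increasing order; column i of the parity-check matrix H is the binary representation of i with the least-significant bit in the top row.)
Parity bits occupy power-of-2 positions; data bits are at positions {3,5,6,7,9,10,11,12,13,14,15} (1-indexed).
Extract: c[3]=1 c[5]=1 c[6]=0 c[7]=1 c[9]=1 c[10]=1 c[11]=1 c[12]=0 c[13]=1 c[14]=0 c[15]=0
Data = 11011110100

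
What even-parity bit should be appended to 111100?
Sum of data bits: 1+1+1+1+0+0 = 4.
4 mod 2 = 0, so parity bit = 0.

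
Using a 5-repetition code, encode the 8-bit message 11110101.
Repeat each bit 5× and concatenate:
1→11111  1→11111  1→11111  1→11111  0→00000  1→11111  0→00000  1→11111
Codeword = 1111111111111111111100000111110000011111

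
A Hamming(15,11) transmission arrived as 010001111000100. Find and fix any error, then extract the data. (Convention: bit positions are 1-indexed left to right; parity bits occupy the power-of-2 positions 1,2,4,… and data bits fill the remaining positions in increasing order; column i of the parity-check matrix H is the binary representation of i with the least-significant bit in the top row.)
Syndrome s = H · r^T (mod 2), r = 010001111000100:
  s[0] = (101010101010101)·(010001111000100) mod 2 = 0+0+0+0+0+0+1+0+1+0+0+0+1+0+0 mod 2 = 1
  s[1] = (011001100110011)·(010001111000100) mod 2 = 0+1+0+0+0+1+1+0+0+0+0+0+0+0+0 mod 2 = 1
  s[2] = (000111100001111)·(010001111000100) mod 2 = 0+0+0+0+0+1+1+0+0+0+0+0+1+0+0 mod 2 = 1
  s[3] = (000000011111111)·(010001111000100) mod 2 = 0+0+0+0+0+0+0+1+1+0+0+0+1+0+0 mod 2 = 1
Syndrome = 1111
Column 15 of H equals this syndrome → error at bit 15 (1-indexed).
Flip bit 15: 010001111000100 → 010001111000101
Extract data bits at positions {3,5,6,7,9,10,11,12,13,14,15}: 00111000101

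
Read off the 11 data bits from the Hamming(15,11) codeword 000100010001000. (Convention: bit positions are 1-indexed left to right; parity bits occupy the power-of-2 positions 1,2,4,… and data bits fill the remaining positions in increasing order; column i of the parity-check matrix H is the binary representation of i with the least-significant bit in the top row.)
Parity bits occupy power-of-2 positions; data bits are at positions {3,5,6,7,9,10,11,12,13,14,15} (1-indexed).
Extract: c[3]=0 c[5]=0 c[6]=0 c[7]=0 c[9]=0 c[10]=0 c[11]=0 c[12]=1 c[13]=0 c[14]=0 c[15]=0
Data = 00000001000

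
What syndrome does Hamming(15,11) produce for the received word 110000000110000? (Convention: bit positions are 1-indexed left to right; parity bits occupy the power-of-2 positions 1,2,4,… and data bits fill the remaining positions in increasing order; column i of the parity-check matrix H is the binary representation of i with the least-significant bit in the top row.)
Syndrome s = H · r^T (mod 2), r = 110000000110000:
  s[0] = (101010101010101)·(110000000110000) mod 2 = 1+0+0+0+0+0+0+0+0+0+1+0+0+0+0 mod 2 = 0
  s[1] = (011001100110011)·(110000000110000) mod 2 = 0+1+0+0+0+0+0+0+0+1+1+0+0+0+0 mod 2 = 1
  s[2] = (000111100001111)·(110000000110000) mod 2 = 0+0+0+0+0+0+0+0+0+0+0+0+0+0+0 mod 2 = 0
  s[3] = (000000011111111)·(110000000110000) mod 2 = 0+0+0+0+0+0+0+0+0+1+1+0+0+0+0 mod 2 = 0
Syndrome = 0100
Non-zero syndrome: error at position 2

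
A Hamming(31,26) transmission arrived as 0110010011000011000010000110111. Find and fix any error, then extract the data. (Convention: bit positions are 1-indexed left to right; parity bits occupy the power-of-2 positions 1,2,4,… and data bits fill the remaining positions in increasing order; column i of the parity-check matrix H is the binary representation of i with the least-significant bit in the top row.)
Syndrome s = H · r^T (mod 2), r = 0110010011000011000010000110111:
  s[0] = (1010101010101010101010101010101)·(0110010011000011000010000110111) mod 2 = 0+0+1+0+0+0+0+0+1+0+0+0+0+0+1+0+0+0+0+0+1+0+0+0+0+0+1+0+1+0+1 mod 2 = 1
  s[1] = (0110011001100110011001100110011)·(0110010011000011000010000110111) mod 2 = 0+1+1+0+0+1+0+0+0+1+0+0+0+0+1+0+0+0+0+0+0+0+0+0+0+1+1+0+0+1+1 mod 2 = 1
  s[2] = (0001111000011110000111100001111)·(0110010011000011000010000110111) mod 2 = 0+0+0+0+0+1+0+0+0+0+0+0+0+0+1+0+0+0+0+0+1+0+0+0+0+0+0+0+1+1+1 mod 2 = 0
  s[3] = (0000000111111110000000011111111)·(0110010011000011000010000110111) mod 2 = 0+0+0+0+0+0+0+0+1+1+0+0+0+0+1+0+0+0+0+0+0+0+0+0+0+1+1+0+1+1+1 mod 2 = 0
  s[4] = (0000000000000001111111111111111)·(0110010011000011000010000110111) mod 2 = 0+0+0+0+0+0+0+0+0+0+0+0+0+0+0+1+0+0+0+0+1+0+0+0+0+1+1+0+1+1+1 mod 2 = 1
Syndrome = 11001
Column 19 of H equals this syndrome → error at bit 19 (1-indexed).
Flip bit 19: 0110010011000011000010000110111 → 0110010011000011001010000110111
Extract data bits at positions {3,5,6,7,9,10,11,12,13,14,15,17,18,19,20,21,22,23,24,25,26,27,28,29,30,31}: 10101100001001010000110111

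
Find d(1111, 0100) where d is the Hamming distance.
XOR = 1011, count of 1s = 3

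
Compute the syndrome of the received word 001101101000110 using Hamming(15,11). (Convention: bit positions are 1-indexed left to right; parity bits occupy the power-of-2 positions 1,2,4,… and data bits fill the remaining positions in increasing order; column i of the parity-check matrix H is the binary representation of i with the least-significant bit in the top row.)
Syndrome s = H · r^T (mod 2), r = 001101101000110:
  s[0] = (101010101010101)·(001101101000110) mod 2 = 0+0+1+0+0+0+1+0+1+0+0+0+1+0+0 mod 2 = 0
  s[1] = (011001100110011)·(001101101000110) mod 2 = 0+0+1+0+0+1+1+0+0+0+0+0+0+1+0 mod 2 = 0
  s[2] = (000111100001111)·(001101101000110) mod 2 = 0+0+0+1+0+1+1+0+0+0+0+0+1+1+0 mod 2 = 1
  s[3] = (000000011111111)·(001101101000110) mod 2 = 0+0+0+0+0+0+0+0+1+0+0+0+1+1+0 mod 2 = 1
Syndrome = 0011
Non-zero syndrome: error at position 12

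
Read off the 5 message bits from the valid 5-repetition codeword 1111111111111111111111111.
Split into 5-bit blocks: 11111 11111 11111 11111 11111
Data = 11111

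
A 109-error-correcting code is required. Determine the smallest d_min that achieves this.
Correcting t errors requires d_min ≥ 2t + 1 = 2·109 + 1 = 219.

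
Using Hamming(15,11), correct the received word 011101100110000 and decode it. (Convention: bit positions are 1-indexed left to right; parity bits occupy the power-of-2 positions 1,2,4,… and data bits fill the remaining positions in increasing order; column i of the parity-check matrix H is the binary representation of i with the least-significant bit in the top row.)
Syndrome s = H · r^T (mod 2), r = 011101100110000:
  s[0] = (101010101010101)·(011101100110000) mod 2 = 0+0+1+0+0+0+1+0+0+0+1+0+0+0+0 mod 2 = 1
  s[1] = (011001100110011)·(011101100110000) mod 2 = 0+1+1+0+0+1+1+0+0+1+1+0+0+0+0 mod 2 = 0
  s[2] = (000111100001111)·(011101100110000) mod 2 = 0+0+0+1+0+1+1+0+0+0+0+0+0+0+0 mod 2 = 1
  s[3] = (000000011111111)·(011101100110000) mod 2 = 0+0+0+0+0+0+0+0+0+1+1+0+0+0+0 mod 2 = 0
Syndrome = 1010
Column 5 of H equals this syndrome → error at bit 5 (1-indexed).
Flip bit 5: 011101100110000 → 011111100110000
Extract data bits at positions {3,5,6,7,9,10,11,12,13,14,15}: 11110110000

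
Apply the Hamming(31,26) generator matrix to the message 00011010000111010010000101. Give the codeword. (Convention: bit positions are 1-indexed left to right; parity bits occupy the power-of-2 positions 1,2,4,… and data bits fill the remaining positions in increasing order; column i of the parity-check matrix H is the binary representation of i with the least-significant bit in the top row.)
Codeword c = d · G (mod 2), d = 00011010000111010010000101:
  c[0] = d·G[:,0] = (00011010000111010010000101)·(11011010101101010101010101) mod 2 = 0+0+0+1+1+0+1+0+0+0+0+1+0+1+0+1+0+0+0+0+0+0+0+1+0+1 mod 2 = 0
  c[1] = d·G[:,1] = (00011010000111010010000101)·(10110110011011001100110011) mod 2 = 0+0+0+1+0+0+1+0+0+0+0+0+1+1+0+0+0+0+0+0+0+0+0+0+0+1 mod 2 = 1
  c[2] = d·G[:,2] = (00011010000111010010000101)·(10000000000000000000000000) mod 2 = 0+0+0+0+0+0+0+0+0+0+0+0+0+0+0+0+0+0+0+0+0+0+0+0+0+0 mod 2 = 0
  c[3] = d·G[:,3] = (00011010000111010010000101)·(01110001111000111100001111) mod 2 = 0+0+0+1+0+0+0+0+0+0+0+0+0+0+0+1+0+0+0+0+0+0+0+1+0+1 mod 2 = 0
  c[4] = d·G[:,4] = (00011010000111010010000101)·(01000000000000000000000000) mod 2 = 0+0+0+0+0+0+0+0+0+0+0+0+0+0+0+0+0+0+0+0+0+0+0+0+0+0 mod 2 = 0
  c[5] = d·G[:,5] = (00011010000111010010000101)·(00100000000000000000000000) mod 2 = 0+0+0+0+0+0+0+0+0+0+0+0+0+0+0+0+0+0+0+0+0+0+0+0+0+0 mod 2 = 0
  c[6] = d·G[:,6] = (00011010000111010010000101)·(00010000000000000000000000) mod 2 = 0+0+0+1+0+0+0+0+0+0+0+0+0+0+0+0+0+0+0+0+0+0+0+0+0+0 mod 2 = 1
  c[7] = d·G[:,7] = (00011010000111010010000101)·(00001111111000000011111111) mod 2 = 0+0+0+0+1+0+1+0+0+0+0+0+0+0+0+0+0+0+1+0+0+0+0+1+0+1 mod 2 = 1
  c[8] = d·G[:,8] = (00011010000111010010000101)·(00001000000000000000000000) mod 2 = 0+0+0+0+1+0+0+0+0+0+0+0+0+0+0+0+0+0+0+0+0+0+0+0+0+0 mod 2 = 1
  c[9] = d·G[:,9] = (00011010000111010010000101)·(00000100000000000000000000) mod 2 = 0+0+0+0+0+0+0+0+0+0+0+0+0+0+0+0+0+0+0+0+0+0+0+0+0+0 mod 2 = 0
  c[10] = d·G[:,10] = (00011010000111010010000101)·(00000010000000000000000000) mod 2 = 0+0+0+0+0+0+1+0+0+0+0+0+0+0+0+0+0+0+0+0+0+0+0+0+0+0 mod 2 = 1
  c[11] = d·G[:,11] = (00011010000111010010000101)·(00000001000000000000000000) mod 2 = 0+0+0+0+0+0+0+0+0+0+0+0+0+0+0+0+0+0+0+0+0+0+0+0+0+0 mod 2 = 0
  c[12] = d·G[:,12] = (00011010000111010010000101)·(00000000100000000000000000) mod 2 = 0+0+0+0+0+0+0+0+0+0+0+0+0+0+0+0+0+0+0+0+0+0+0+0+0+0 mod 2 = 0
  c[13] = d·G[:,13] = (00011010000111010010000101)·(00000000010000000000000000) mod 2 = 0+0+0+0+0+0+0+0+0+0+0+0+0+0+0+0+0+0+0+0+0+0+0+0+0+0 mod 2 = 0
  c[14] = d·G[:,14] = (00011010000111010010000101)·(00000000001000000000000000) mod 2 = 0+0+0+0+0+0+0+0+0+0+0+0+0+0+0+0+0+0+0+0+0+0+0+0+0+0 mod 2 = 0
  c[15] = d·G[:,15] = (00011010000111010010000101)·(00000000000111111111111111) mod 2 = 0+0+0+0+0+0+0+0+0+0+0+1+1+1+0+1+0+0+1+0+0+0+0+1+0+1 mod 2 = 1
  c[16] = d·G[:,16] = (00011010000111010010000101)·(00000000000100000000000000) mod 2 = 0+0+0+0+0+0+0+0+0+0+0+1+0+0+0+0+0+0+0+0+0+0+0+0+0+0 mod 2 = 1
  c[17] = d·G[:,17] = (00011010000111010010000101)·(00000000000010000000000000) mod 2 = 0+0+0+0+0+0+0+0+0+0+0+0+1+0+0+0+0+0+0+0+0+0+0+0+0+0 mod 2 = 1
  c[18] = d·G[:,18] = (00011010000111010010000101)·(00000000000001000000000000) mod 2 = 0+0+0+0+0+0+0+0+0+0+0+0+0+1+0+0+0+0+0+0+0+0+0+0+0+0 mod 2 = 1
  c[19] = d·G[:,19] = (00011010000111010010000101)·(00000000000000100000000000) mod 2 = 0+0+0+0+0+0+0+0+0+0+0+0+0+0+0+0+0+0+0+0+0+0+0+0+0+0 mod 2 = 0
  c[20] = d·G[:,20] = (00011010000111010010000101)·(00000000000000010000000000) mod 2 = 0+0+0+0+0+0+0+0+0+0+0+0+0+0+0+1+0+0+0+0+0+0+0+0+0+0 mod 2 = 1
  c[21] = d·G[:,21] = (00011010000111010010000101)·(00000000000000001000000000) mod 2 = 0+0+0+0+0+0+0+0+0+0+0+0+0+0+0+0+0+0+0+0+0+0+0+0+0+0 mod 2 = 0
  c[22] = d·G[:,22] = (00011010000111010010000101)·(00000000000000000100000000) mod 2 = 0+0+0+0+0+0+0+0+0+0+0+0+0+0+0+0+0+0+0+0+0+0+0+0+0+0 mod 2 = 0
  c[23] = d·G[:,23] = (00011010000111010010000101)·(00000000000000000010000000) mod 2 = 0+0+0+0+0+0+0+0+0+0+0+0+0+0+0+0+0+0+1+0+0+0+0+0+0+0 mod 2 = 1
  c[24] = d·G[:,24] = (00011010000111010010000101)·(00000000000000000001000000) mod 2 = 0+0+0+0+0+0+0+0+0+0+0+0+0+0+0+0+0+0+0+0+0+0+0+0+0+0 mod 2 = 0
  c[25] = d·G[:,25] = (00011010000111010010000101)·(00000000000000000000100000) mod 2 = 0+0+0+0+0+0+0+0+0+0+0+0+0+0+0+0+0+0+0+0+0+0+0+0+0+0 mod 2 = 0
  c[26] = d·G[:,26] = (00011010000111010010000101)·(00000000000000000000010000) mod 2 = 0+0+0+0+0+0+0+0+0+0+0+0+0+0+0+0+0+0+0+0+0+0+0+0+0+0 mod 2 = 0
  c[27] = d·G[:,27] = (00011010000111010010000101)·(00000000000000000000001000) mod 2 = 0+0+0+0+0+0+0+0+0+0+0+0+0+0+0+0+0+0+0+0+0+0+0+0+0+0 mod 2 = 0
  c[28] = d·G[:,28] = (00011010000111010010000101)·(00000000000000000000000100) mod 2 = 0+0+0+0+0+0+0+0+0+0+0+0+0+0+0+0+0+0+0+0+0+0+0+1+0+0 mod 2 = 1
  c[29] = d·G[:,29] = (00011010000111010010000101)·(00000000000000000000000010) mod 2 = 0+0+0+0+0+0+0+0+0+0+0+0+0+0+0+0+0+0+0+0+0+0+0+0+0+0 mod 2 = 0
  c[30] = d·G[:,30] = (00011010000111010010000101)·(00000000000000000000000001) mod 2 = 0+0+0+0+0+0+0+0+0+0+0+0+0+0+0+0+0+0+0+0+0+0+0+0+0+1 mod 2 = 1
Codeword = 0100001110100001111010010000101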